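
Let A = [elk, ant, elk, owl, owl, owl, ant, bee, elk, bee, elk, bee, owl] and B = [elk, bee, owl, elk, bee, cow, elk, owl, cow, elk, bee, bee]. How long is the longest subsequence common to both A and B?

6

A longest common subsequence is elk, elk, owl, elk, bee, bee (length 6); the LCS DP confirms no longer common subsequence exists.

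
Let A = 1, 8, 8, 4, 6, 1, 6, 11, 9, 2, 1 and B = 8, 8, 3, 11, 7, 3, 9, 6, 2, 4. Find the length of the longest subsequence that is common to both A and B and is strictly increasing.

2

For each value that appears in both, track the longest common increasing run ending there.
The best achievable length is 2; one witness is 8, 11 (A-positions 2,8, B-positions 1,4).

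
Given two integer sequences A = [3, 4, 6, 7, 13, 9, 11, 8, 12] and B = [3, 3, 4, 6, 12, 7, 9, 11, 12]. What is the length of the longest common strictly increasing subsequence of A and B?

For each value that appears in both, track the longest common increasing run ending there.
The best achievable length is 7; one witness is 3, 4, 6, 7, 9, 11, 12 (A-positions 1,2,3,4,6,7,9, B-positions 1,3,4,6,7,8,9).

7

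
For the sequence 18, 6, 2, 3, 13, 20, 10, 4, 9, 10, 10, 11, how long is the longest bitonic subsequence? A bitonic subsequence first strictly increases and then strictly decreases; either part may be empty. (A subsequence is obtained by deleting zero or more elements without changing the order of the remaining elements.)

One longest bitonic subsequence is 2, 3, 13, 20, 10, 9 (positions 3,4,5,6,7,9): it rises to 20 then falls. Length 6 is optimal.

6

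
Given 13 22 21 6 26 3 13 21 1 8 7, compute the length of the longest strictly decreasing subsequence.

5

Let dp[i] be the longest decreasing subsequence ending at position i. Then dp = [1, 1, 2, 3, 1, 4, 3, 2, 5, 4, 5].
The maximum is 5; one witness is 22, 21, 6, 3, 1 at positions 2,3,4,6,9.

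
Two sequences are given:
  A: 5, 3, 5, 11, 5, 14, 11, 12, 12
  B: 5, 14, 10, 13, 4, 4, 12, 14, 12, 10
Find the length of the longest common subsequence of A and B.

Backtracking the LCS table gives one alignment: 5 (A5,B1) → 14 (A6,B2) → 12 (A8,B7) → 12 (A9,B9).
So the longest common subsequence has length 4.

4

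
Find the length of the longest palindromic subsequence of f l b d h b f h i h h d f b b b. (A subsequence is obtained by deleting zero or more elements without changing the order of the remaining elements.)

9

One longest palindromic subsequence is bbfhhhfbb (positions 3,6,7,8,10,11,13,15,16); it reads the same forward and backward, and the interval DP gives dp[1][16] = 9.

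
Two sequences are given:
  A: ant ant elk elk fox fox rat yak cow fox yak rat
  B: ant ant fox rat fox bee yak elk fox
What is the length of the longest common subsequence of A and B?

6

A longest common subsequence is ant, ant, fox, fox, yak, fox (length 6); the LCS DP confirms no longer common subsequence exists.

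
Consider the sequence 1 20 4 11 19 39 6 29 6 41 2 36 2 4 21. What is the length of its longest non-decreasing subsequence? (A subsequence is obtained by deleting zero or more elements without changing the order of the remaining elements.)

6

Let dp[i] be the longest non-decreasing subsequence ending at position i. Then dp = [1, 2, 2, 3, 4, 5, 3, 5, 4, 6, 2, 6, 3, 4, 5].
The maximum is 6; one witness is 1, 4, 11, 19, 39, 41 at positions 1,3,4,5,6,10.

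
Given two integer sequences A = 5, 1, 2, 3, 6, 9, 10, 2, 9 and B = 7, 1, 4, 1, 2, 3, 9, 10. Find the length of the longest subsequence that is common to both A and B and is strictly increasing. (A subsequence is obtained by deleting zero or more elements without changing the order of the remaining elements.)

5

A longest common strictly increasing subsequence is 1, 2, 3, 9, 10 (length 5); it appears in order in both A and B, and no longer such subsequence exists.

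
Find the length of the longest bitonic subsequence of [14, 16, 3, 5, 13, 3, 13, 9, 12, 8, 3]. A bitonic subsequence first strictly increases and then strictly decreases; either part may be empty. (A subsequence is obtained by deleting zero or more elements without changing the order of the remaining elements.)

6

One longest bitonic subsequence is 14, 16, 13, 12, 8, 3 (positions 1,2,7,9,10,11): it rises to 16 then falls. Length 6 is optimal.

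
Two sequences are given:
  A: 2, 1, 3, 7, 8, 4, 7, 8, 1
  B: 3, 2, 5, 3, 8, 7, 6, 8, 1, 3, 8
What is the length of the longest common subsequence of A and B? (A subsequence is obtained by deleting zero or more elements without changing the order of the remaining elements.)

6

A longest common subsequence is 2, 3, 8, 7, 8, 1 (length 6); the LCS DP confirms no longer common subsequence exists.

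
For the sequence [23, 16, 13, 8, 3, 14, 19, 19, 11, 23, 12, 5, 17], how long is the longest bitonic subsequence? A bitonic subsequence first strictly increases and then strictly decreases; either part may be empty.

6

Let inc[i] be the LIS ending at i and dec[i] the longest strictly decreasing subsequence starting at i. inc = [1, 1, 1, 1, 1, 2, 3, 3, 2, 4, 3, 2, 4], dec = [5, 4, 3, 2, 1, 3, 3, 3, 2, 3, 2, 1, 1].
max_i inc[i]+dec[i]−1 = 6, with one witness 13, 14, 19, 23, 12, 5.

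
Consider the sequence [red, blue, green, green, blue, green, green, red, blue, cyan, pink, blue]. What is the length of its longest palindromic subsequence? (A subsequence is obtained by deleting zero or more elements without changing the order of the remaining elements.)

7

One longest palindromic subsequence is blue green green blue green green blue (positions 2,3,4,5,6,7,12); it reads the same forward and backward, and the interval DP gives dp[1][12] = 7.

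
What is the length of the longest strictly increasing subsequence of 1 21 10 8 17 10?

Let dp[i] be the longest increasing subsequence ending at position i. Then dp = [1, 2, 2, 2, 3, 3].
The maximum is 3; one witness is 1, 10, 17 at positions 1,3,5.

3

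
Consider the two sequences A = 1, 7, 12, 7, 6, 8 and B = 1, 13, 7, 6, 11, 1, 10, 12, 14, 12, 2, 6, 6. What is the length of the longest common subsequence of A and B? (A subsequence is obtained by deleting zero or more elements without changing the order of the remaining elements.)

4

A longest common subsequence is 1, 7, 12, 6 (length 4); the LCS DP confirms no longer common subsequence exists.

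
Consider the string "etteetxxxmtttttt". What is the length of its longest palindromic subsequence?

One longest palindromic subsequence is ttttttttt (positions 2,3,6,11,12,13,14,15,16); it reads the same forward and backward, and the interval DP gives dp[1][16] = 9.

9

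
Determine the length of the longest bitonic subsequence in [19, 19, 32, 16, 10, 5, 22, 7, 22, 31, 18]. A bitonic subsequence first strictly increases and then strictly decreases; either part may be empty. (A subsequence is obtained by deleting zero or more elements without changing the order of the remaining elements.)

Let inc[i] be the LIS ending at i and dec[i] the longest strictly decreasing subsequence starting at i. inc = [1, 1, 2, 1, 1, 1, 2, 2, 3, 4, 3], dec = [4, 4, 4, 3, 2, 1, 2, 1, 2, 2, 1].
max_i inc[i]+dec[i]−1 = 5, with one witness 19, 32, 16, 10, 7.

5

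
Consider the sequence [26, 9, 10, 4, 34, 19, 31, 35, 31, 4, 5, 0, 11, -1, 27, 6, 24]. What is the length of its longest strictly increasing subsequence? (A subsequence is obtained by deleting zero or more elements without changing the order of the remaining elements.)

5

Let dp[i] be the longest increasing subsequence ending at position i. Then dp = [1, 1, 2, 1, 3, 3, 4, 5, 4, 1, 2, 1, 3, 1, 4, 3, 4].
The maximum is 5; one witness is 9, 10, 19, 31, 35 at positions 2,3,6,7,8.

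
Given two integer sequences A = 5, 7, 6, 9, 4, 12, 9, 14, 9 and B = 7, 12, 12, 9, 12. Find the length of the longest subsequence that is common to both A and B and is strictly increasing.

For each value that appears in both, track the longest common increasing run ending there.
The best achievable length is 3; one witness is 7, 9, 12 (A-positions 2,4,6, B-positions 1,4,5).

3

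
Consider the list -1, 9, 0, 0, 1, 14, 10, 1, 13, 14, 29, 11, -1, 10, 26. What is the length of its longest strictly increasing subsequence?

7

Let dp[i] be the longest increasing subsequence ending at position i. Then dp = [1, 2, 2, 2, 3, 4, 4, 3, 5, 6, 7, 5, 1, 4, 7].
The maximum is 7; one witness is -1, 0, 1, 10, 13, 14, 29 at positions 1,3,5,7,9,10,11.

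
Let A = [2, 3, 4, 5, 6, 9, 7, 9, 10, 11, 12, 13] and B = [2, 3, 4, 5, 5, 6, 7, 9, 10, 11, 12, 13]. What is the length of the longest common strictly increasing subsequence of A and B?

11

A longest common strictly increasing subsequence is 2, 3, 4, 5, 6, 7, 9, 10, 11, 12, 13 (length 11); it appears in order in both A and B, and no longer such subsequence exists.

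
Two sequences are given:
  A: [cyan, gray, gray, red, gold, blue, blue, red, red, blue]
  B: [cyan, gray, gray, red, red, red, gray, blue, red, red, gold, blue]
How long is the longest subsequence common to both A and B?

Backtracking the LCS table gives one alignment: cyan (A1,B1) → gray (A2,B2) → gray (A3,B3) → red (A4,B6) → blue (A7,B8) → red (A8,B9) → red (A9,B10) → blue (A10,B12).
So the longest common subsequence has length 8.

8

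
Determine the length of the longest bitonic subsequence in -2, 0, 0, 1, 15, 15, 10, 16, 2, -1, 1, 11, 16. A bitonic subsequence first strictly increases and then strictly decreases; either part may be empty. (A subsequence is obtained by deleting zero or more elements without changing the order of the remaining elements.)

7

Let inc[i] be the LIS ending at i and dec[i] the longest strictly decreasing subsequence starting at i. inc = [1, 2, 2, 3, 4, 4, 4, 5, 4, 2, 3, 5, 6], dec = [1, 2, 2, 2, 4, 4, 3, 3, 2, 1, 1, 1, 1].
max_i inc[i]+dec[i]−1 = 7, with one witness -2, 0, 1, 15, 10, 2, 1.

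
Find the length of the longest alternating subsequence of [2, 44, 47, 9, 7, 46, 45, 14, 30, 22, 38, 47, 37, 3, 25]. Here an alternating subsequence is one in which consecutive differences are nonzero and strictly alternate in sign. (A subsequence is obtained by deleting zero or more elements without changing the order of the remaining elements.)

10

A longest alternating subsequence is 2, 44, 9, 46, 14, 30, 22, 38, 3, 25 (positions 1,2,4,6,8,9,10,11,14,15); its 9 consecutive differences strictly alternate in sign, and length 10 is optimal.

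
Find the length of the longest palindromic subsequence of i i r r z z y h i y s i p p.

Using dp[i][j] = 2 + dp[i+1][j−1] if the ends match, else max(dp[i+1][j], dp[i][j−1]):
dp[1][14] = 6. A witness is iizzii at positions 1,2,5,6,9,12.

6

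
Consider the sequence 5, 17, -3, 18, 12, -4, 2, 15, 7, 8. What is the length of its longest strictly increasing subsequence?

4

Let dp[i] be the longest increasing subsequence ending at position i. Then dp = [1, 2, 1, 3, 2, 1, 2, 3, 3, 4].
The maximum is 4; one witness is -3, 2, 7, 8 at positions 3,7,9,10.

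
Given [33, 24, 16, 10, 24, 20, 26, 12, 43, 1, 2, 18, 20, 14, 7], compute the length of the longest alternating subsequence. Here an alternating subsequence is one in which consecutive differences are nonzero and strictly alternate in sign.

Track the best alternating length ending on an up-step vs a down-step at each position: up/down = 1/1, 1/2, 1/2, 1/2, 3/2, 3/4, 5/2, 3/6, 7/1, 1/8, 9/8, 9/8, 9/8, 9/10, 9/10.
The maximum over both is 10; one such subsequence is 33, 16, 24, 20, 26, 12, 43, 1, 18, 14.

10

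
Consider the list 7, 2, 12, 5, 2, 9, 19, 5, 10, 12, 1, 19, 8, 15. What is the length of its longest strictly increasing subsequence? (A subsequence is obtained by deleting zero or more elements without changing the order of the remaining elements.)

6

Let dp[i] be the longest increasing subsequence ending at position i. Then dp = [1, 1, 2, 2, 1, 3, 4, 2, 4, 5, 1, 6, 3, 6].
The maximum is 6; one witness is 2, 5, 9, 10, 12, 19 at positions 2,4,6,9,10,12.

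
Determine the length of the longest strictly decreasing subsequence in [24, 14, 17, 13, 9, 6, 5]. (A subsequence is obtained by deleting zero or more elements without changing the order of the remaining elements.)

6

Let dp[i] be the longest decreasing subsequence ending at position i. Then dp = [1, 2, 2, 3, 4, 5, 6].
The maximum is 6; one witness is 24, 14, 13, 9, 6, 5 at positions 1,2,4,5,6,7.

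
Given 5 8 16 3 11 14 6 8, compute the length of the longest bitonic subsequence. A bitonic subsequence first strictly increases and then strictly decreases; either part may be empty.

5

One longest bitonic subsequence is 5, 8, 16, 14, 8 (positions 1,2,3,6,8): it rises to 16 then falls. Length 5 is optimal.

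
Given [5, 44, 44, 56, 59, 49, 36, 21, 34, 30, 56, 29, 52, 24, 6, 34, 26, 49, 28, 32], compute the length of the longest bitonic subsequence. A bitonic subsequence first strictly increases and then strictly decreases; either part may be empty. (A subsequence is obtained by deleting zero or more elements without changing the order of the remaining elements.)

11

One longest bitonic subsequence is 5, 44, 56, 59, 49, 36, 34, 30, 29, 24, 6 (positions 1,2,4,5,6,7,9,10,12,14,15): it rises to 59 then falls. Length 11 is optimal.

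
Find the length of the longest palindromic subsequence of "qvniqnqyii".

5

One longest palindromic subsequence is iqnqi (positions 4,5,6,7,10); it reads the same forward and backward, and the interval DP gives dp[1][10] = 5.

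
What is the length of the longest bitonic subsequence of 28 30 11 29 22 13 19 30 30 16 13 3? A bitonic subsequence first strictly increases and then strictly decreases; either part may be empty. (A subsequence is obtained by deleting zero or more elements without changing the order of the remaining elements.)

Let inc[i] be the LIS ending at i and dec[i] the longest strictly decreasing subsequence starting at i. inc = [1, 2, 1, 2, 2, 2, 3, 4, 4, 3, 2, 1], dec = [6, 7, 2, 6, 5, 2, 4, 4, 4, 3, 2, 1].
max_i inc[i]+dec[i]−1 = 8, with one witness 28, 30, 29, 22, 19, 16, 13, 3.

8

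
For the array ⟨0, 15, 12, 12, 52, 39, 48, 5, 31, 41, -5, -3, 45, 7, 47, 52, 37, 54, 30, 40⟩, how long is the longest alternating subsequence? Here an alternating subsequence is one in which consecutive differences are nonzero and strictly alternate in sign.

Track the best alternating length ending on an up-step vs a down-step at each position: up/down = 1/1, 2/1, 2/3, 2/3, 4/1, 4/5, 6/5, 2/7, 8/7, 8/7, 1/9, 10/9, 10/7, 10/11, 12/7, 12/1, 12/13, 14/1, 12/15, 16/15.
The maximum over both is 16; one such subsequence is 0, 15, 12, 52, 39, 48, 5, 31, -5, 45, 7, 47, 37, 54, 30, 40.

16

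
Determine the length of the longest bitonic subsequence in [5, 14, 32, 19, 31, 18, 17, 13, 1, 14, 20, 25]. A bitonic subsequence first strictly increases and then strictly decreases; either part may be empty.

8

Let inc[i] be the LIS ending at i and dec[i] the longest strictly decreasing subsequence starting at i. inc = [1, 2, 3, 3, 4, 3, 3, 2, 1, 3, 4, 5], dec = [2, 3, 6, 5, 5, 4, 3, 2, 1, 1, 1, 1].
max_i inc[i]+dec[i]−1 = 8, with one witness 5, 14, 32, 31, 18, 17, 13, 1.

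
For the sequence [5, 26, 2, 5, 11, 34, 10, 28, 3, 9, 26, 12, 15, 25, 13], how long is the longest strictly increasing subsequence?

6

Scanning left to right, the best length ending at each element is: 5→1, 26→2, 2→1, 5→2, 11→3, 34→4, 10→3, 28→4, 3→2, 9→3, 26→4, 12→4, 15→5, 25→6, 13→5.
So the longest increasing subsequence has length 6, e.g. 2, 5, 11, 12, 15, 25.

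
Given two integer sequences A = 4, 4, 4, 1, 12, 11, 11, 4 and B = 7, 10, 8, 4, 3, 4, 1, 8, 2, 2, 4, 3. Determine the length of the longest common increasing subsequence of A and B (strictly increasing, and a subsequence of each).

A longest common strictly increasing subsequence is 1, 4 (length 2); it appears in order in both A and B, and no longer such subsequence exists.

2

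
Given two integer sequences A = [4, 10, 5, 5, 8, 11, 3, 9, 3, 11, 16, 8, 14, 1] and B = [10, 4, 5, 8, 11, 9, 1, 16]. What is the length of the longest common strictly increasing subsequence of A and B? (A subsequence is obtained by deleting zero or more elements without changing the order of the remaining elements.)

A longest common strictly increasing subsequence is 4, 5, 8, 11, 16 (length 5); it appears in order in both A and B, and no longer such subsequence exists.

5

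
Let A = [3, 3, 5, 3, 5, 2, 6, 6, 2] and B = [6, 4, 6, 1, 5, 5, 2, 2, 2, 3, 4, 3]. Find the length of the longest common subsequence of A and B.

A longest common subsequence is 5, 5, 2, 2 (length 4); the LCS DP confirms no longer common subsequence exists.

4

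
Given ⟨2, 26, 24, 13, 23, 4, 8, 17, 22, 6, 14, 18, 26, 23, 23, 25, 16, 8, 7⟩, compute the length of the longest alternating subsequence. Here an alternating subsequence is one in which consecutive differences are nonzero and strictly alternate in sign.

Track the best alternating length ending on an up-step vs a down-step at each position: up/down = 1/1, 2/1, 2/3, 2/3, 4/3, 2/5, 6/5, 6/5, 6/5, 6/7, 8/7, 8/7, 8/1, 8/9, 8/9, 10/9, 8/11, 8/11, 8/11.
The maximum over both is 11; one such subsequence is 2, 26, 13, 23, 4, 8, 6, 26, 23, 25, 16.

11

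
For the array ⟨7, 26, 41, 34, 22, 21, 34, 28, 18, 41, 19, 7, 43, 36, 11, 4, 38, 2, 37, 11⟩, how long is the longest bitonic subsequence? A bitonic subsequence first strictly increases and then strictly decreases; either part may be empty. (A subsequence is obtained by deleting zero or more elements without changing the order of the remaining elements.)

Let inc[i] be the LIS ending at i and dec[i] the longest strictly decreasing subsequence starting at i. inc = [1, 2, 3, 3, 2, 2, 3, 3, 2, 4, 3, 1, 5, 4, 2, 1, 5, 1, 5, 2], dec = [3, 7, 8, 7, 6, 5, 6, 5, 4, 5, 4, 3, 5, 4, 3, 2, 3, 1, 2, 1].
max_i inc[i]+dec[i]−1 = 10, with one witness 7, 26, 41, 34, 22, 21, 19, 11, 4, 2.

10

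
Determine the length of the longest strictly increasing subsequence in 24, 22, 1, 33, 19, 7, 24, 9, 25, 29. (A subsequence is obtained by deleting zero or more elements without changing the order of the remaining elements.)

Scanning left to right, the best length ending at each element is: 24→1, 22→1, 1→1, 33→2, 19→2, 7→2, 24→3, 9→3, 25→4, 29→5.
So the longest increasing subsequence has length 5, e.g. 1, 19, 24, 25, 29.

5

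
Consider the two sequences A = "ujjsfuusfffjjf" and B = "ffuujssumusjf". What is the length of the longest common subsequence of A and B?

8

A longest common subsequence is ujsuusjf (length 8); the LCS DP confirms no longer common subsequence exists.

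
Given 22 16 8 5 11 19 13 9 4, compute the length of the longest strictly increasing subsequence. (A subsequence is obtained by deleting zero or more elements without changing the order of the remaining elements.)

Scanning left to right, the best length ending at each element is: 22→1, 16→1, 8→1, 5→1, 11→2, 19→3, 13→3, 9→2, 4→1.
So the longest increasing subsequence has length 3, e.g. 8, 11, 19.

3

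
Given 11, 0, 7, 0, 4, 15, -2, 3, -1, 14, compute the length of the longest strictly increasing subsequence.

3

Let dp[i] be the longest increasing subsequence ending at position i. Then dp = [1, 1, 2, 1, 2, 3, 1, 2, 2, 3].
The maximum is 3; one witness is 0, 7, 15 at positions 2,3,6.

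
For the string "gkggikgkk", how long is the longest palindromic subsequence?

One longest palindromic subsequence is gkggkg (positions 1,2,3,4,6,7); it reads the same forward and backward, and the interval DP gives dp[1][9] = 6.

6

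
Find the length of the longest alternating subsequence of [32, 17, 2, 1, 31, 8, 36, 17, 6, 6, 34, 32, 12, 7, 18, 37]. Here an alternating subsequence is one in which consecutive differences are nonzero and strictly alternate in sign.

9

Track the best alternating length ending on an up-step vs a down-step at each position: up/down = 1/1, 1/2, 1/2, 1/2, 3/2, 3/4, 5/1, 5/6, 3/6, 3/6, 7/6, 7/8, 7/8, 7/8, 9/8, 9/1.
The maximum over both is 9; one such subsequence is 32, 17, 31, 8, 36, 17, 34, 12, 18.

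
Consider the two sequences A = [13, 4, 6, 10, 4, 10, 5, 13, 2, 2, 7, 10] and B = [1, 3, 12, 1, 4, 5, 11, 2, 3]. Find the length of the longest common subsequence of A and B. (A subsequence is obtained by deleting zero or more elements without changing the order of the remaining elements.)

3

A longest common subsequence is 4, 5, 2 (length 3); the LCS DP confirms no longer common subsequence exists.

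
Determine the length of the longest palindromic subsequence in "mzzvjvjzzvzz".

One longest palindromic subsequence is zzvjvjvzz (positions 2,3,4,5,6,7,10,11,12); it reads the same forward and backward, and the interval DP gives dp[1][12] = 9.

9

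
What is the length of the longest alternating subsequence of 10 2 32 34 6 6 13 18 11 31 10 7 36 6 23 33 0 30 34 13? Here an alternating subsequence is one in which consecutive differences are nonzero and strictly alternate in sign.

A longest alternating subsequence is 10, 2, 32, 6, 13, 11, 31, 10, 36, 6, 23, 0, 30, 13 (positions 1,2,3,5,7,9,10,11,13,14,15,17,18,20); its 13 consecutive differences strictly alternate in sign, and length 14 is optimal.

14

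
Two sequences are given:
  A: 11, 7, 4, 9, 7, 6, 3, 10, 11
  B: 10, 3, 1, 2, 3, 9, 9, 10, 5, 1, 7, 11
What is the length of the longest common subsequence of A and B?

A longest common subsequence is 9, 7, 11 (length 3); the LCS DP confirms no longer common subsequence exists.

3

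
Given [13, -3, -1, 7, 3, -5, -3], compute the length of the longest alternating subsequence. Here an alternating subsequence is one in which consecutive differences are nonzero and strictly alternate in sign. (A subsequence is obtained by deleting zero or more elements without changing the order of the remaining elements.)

5

Track the best alternating length ending on an up-step vs a down-step at each position: up/down = 1/1, 1/2, 3/2, 3/2, 3/4, 1/4, 5/4.
The maximum over both is 5; one such subsequence is 13, -3, -1, -5, -3.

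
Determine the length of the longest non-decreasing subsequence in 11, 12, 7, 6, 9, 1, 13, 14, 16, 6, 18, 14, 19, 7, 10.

7

One longest non-decreasing subsequence is 11, 12, 13, 14, 16, 18, 19 (positions 1,2,7,8,9,11,13), of length 7; no longer one exists.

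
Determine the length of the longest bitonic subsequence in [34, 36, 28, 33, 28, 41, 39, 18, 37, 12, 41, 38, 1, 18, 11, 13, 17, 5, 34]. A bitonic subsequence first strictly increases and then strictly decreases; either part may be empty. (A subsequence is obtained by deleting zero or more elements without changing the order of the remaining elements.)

8

Let inc[i] be the LIS ending at i and dec[i] the longest strictly decreasing subsequence starting at i. inc = [1, 2, 1, 2, 1, 3, 3, 1, 3, 1, 4, 4, 1, 2, 2, 3, 4, 2, 5], dec = [7, 7, 5, 6, 5, 6, 5, 4, 4, 3, 5, 4, 1, 3, 2, 2, 2, 1, 1].
max_i inc[i]+dec[i]−1 = 8, with one witness 34, 36, 33, 28, 18, 12, 11, 5.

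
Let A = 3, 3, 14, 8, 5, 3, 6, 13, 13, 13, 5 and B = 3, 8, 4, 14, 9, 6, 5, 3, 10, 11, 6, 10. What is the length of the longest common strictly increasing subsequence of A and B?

3

For each value that appears in both, track the longest common increasing run ending there.
The best achievable length is 3; one witness is 3, 5, 6 (A-positions 1,5,7, B-positions 1,7,11).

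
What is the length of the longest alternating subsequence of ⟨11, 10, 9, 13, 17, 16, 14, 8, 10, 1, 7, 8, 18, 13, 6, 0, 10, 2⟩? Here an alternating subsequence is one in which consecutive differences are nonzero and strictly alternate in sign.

Track the best alternating length ending on an up-step vs a down-step at each position: up/down = 1/1, 1/2, 1/2, 3/1, 3/1, 3/4, 3/4, 1/4, 5/4, 1/6, 7/6, 7/6, 7/1, 7/8, 7/8, 1/8, 9/8, 9/10.
The maximum over both is 10; one such subsequence is 11, 10, 13, 8, 10, 1, 7, 6, 10, 2.

10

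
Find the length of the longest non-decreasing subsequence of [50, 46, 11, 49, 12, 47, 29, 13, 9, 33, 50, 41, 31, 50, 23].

One longest non-decreasing subsequence is 11, 12, 29, 33, 50, 50 (positions 3,5,7,10,11,14), of length 6; no longer one exists.

6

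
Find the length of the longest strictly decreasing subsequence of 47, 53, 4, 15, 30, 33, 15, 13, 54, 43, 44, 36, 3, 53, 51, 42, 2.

6

Scanning left to right, the best length ending at each element is: 47→1, 53→1, 4→2, 15→2, 30→2, 33→2, 15→3, 13→4, 54→1, 43→2, 44→2, 36→3, 3→5, 53→2, 51→3, 42→4, 2→6.
So the longest decreasing subsequence has length 6, e.g. 47, 30, 15, 13, 3, 2.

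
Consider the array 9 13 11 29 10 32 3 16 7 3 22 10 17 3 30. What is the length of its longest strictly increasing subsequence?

Let dp[i] be the longest increasing subsequence ending at position i. Then dp = [1, 2, 2, 3, 2, 4, 1, 3, 2, 1, 4, 3, 4, 1, 5].
The maximum is 5; one witness is 9, 13, 16, 22, 30 at positions 1,2,8,11,15.

5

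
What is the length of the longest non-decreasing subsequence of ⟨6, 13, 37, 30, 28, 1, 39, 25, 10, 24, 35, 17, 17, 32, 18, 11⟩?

5

Scanning left to right, the best length ending at each element is: 6→1, 13→2, 37→3, 30→3, 28→3, 1→1, 39→4, 25→3, 10→2, 24→3, 35→4, 17→3, 17→4, 32→5, 18→5, 11→3.
So the longest non-decreasing subsequence has length 5, e.g. 6, 13, 17, 17, 32.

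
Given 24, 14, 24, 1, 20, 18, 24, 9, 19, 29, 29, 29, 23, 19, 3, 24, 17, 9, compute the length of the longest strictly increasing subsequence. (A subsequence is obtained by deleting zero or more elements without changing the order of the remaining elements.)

5

One longest increasing subsequence is 14, 18, 19, 23, 24 (positions 2,6,9,13,16), of length 5; no longer one exists.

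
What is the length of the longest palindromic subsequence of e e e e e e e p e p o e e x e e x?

12

Using dp[i][j] = 2 + dp[i+1][j−1] if the ends match, else max(dp[i+1][j], dp[i][j−1]):
dp[1][17] = 12. A witness is eeeeeeeeeeee at positions 1,2,3,4,5,6,7,9,12,13,15,16.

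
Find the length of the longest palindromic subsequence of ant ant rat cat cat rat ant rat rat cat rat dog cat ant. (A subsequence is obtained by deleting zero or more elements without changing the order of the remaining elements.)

One longest palindromic subsequence is ant cat cat rat rat rat cat cat ant (positions 1,4,5,6,8,9,10,13,14); it reads the same forward and backward, and the interval DP gives dp[1][14] = 9.

9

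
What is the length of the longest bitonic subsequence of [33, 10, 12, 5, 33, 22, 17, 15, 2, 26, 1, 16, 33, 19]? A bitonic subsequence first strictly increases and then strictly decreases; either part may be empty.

Let inc[i] be the LIS ending at i and dec[i] the longest strictly decreasing subsequence starting at i. inc = [1, 1, 2, 1, 3, 3, 3, 3, 1, 4, 1, 4, 5, 5], dec = [6, 4, 4, 3, 6, 5, 4, 3, 2, 2, 1, 1, 2, 1].
max_i inc[i]+dec[i]−1 = 8, with one witness 10, 12, 33, 22, 17, 15, 2, 1.

8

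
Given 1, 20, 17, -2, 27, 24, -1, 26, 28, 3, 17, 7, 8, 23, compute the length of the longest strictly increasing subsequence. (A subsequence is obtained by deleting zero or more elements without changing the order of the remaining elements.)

Let dp[i] be the longest increasing subsequence ending at position i. Then dp = [1, 2, 2, 1, 3, 3, 2, 4, 5, 3, 4, 4, 5, 6].
The maximum is 6; one witness is -2, -1, 3, 7, 8, 23 at positions 4,7,10,12,13,14.

6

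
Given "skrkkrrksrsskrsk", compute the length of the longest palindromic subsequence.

10

Using dp[i][j] = 2 + dp[i+1][j−1] if the ends match, else max(dp[i+1][j], dp[i][j−1]):
dp[1][16] = 10. A witness is krkkrrkkrk at positions 2,3,4,5,6,7,8,13,14,16.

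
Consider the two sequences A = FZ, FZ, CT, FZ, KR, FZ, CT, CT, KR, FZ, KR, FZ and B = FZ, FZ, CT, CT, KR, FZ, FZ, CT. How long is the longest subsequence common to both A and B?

7

Backtracking the LCS table gives one alignment: FZ (A4,B1) → FZ (A6,B2) → CT (A7,B3) → CT (A8,B4) → KR (A9,B5) → FZ (A10,B6) → FZ (A12,B7).
So the longest common subsequence has length 7.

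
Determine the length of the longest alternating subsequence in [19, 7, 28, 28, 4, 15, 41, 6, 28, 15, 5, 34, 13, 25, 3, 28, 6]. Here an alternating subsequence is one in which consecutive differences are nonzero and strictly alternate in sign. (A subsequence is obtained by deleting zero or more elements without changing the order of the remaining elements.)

14

A longest alternating subsequence is 19, 7, 28, 4, 15, 6, 28, 15, 34, 13, 25, 3, 28, 6 (positions 1,2,3,5,6,8,9,10,12,13,14,15,16,17); its 13 consecutive differences strictly alternate in sign, and length 14 is optimal.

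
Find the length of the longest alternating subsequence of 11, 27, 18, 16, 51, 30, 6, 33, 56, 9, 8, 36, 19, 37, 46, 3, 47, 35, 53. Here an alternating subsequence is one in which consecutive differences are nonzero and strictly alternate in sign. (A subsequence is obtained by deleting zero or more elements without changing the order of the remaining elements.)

14

Track the best alternating length ending on an up-step vs a down-step at each position: up/down = 1/1, 2/1, 2/3, 2/3, 4/1, 4/5, 1/5, 6/5, 6/1, 6/7, 6/7, 8/7, 8/9, 10/7, 10/7, 1/11, 12/7, 12/13, 14/7.
The maximum over both is 14; one such subsequence is 11, 27, 18, 51, 30, 33, 9, 36, 19, 37, 3, 47, 35, 53.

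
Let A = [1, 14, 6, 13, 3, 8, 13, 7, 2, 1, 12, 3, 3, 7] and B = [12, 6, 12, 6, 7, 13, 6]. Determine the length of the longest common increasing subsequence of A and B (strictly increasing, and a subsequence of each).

A longest common strictly increasing subsequence is 6, 12 (length 2); it appears in order in both A and B, and no longer such subsequence exists.

2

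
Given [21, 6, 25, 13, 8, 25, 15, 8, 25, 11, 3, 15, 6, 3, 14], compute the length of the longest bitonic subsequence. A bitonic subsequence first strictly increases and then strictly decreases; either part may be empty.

7

One longest bitonic subsequence is 6, 13, 25, 15, 11, 6, 3 (positions 2,4,6,7,10,13,14): it rises to 25 then falls. Length 7 is optimal.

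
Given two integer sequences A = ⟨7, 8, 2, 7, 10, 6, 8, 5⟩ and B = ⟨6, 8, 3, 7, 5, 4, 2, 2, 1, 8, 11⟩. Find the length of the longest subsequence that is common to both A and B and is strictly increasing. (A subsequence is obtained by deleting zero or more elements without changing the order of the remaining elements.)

2

A longest common strictly increasing subsequence is 6, 8 (length 2); it appears in order in both A and B, and no longer such subsequence exists.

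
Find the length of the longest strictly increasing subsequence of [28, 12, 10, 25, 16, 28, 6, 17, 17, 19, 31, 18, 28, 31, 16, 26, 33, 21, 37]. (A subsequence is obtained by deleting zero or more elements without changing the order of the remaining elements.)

Scanning left to right, the best length ending at each element is: 28→1, 12→1, 10→1, 25→2, 16→2, 28→3, 6→1, 17→3, 17→3, 19→4, 31→5, 18→4, 28→5, 31→6, 16→2, 26→5, 33→7, 21→5, 37→8.
So the longest increasing subsequence has length 8, e.g. 12, 16, 17, 19, 28, 31, 33, 37.

8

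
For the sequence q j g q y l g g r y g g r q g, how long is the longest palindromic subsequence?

9

One longest palindromic subsequence is gqggyggqg (positions 3,4,7,8,10,11,12,14,15); it reads the same forward and backward, and the interval DP gives dp[1][15] = 9.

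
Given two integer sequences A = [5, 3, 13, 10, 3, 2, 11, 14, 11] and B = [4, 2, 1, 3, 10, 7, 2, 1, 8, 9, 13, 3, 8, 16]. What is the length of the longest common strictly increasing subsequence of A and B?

For each value that appears in both, track the longest common increasing run ending there.
The best achievable length is 2; one witness is 3, 10 (A-positions 2,4, B-positions 4,5).

2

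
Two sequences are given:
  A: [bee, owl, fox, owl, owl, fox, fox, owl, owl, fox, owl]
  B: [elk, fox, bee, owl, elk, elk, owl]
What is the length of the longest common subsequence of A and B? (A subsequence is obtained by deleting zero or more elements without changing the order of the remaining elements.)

3

Backtracking the LCS table gives one alignment: bee (A1,B3) → owl (A2,B4) → owl (A11,B7).
So the longest common subsequence has length 3.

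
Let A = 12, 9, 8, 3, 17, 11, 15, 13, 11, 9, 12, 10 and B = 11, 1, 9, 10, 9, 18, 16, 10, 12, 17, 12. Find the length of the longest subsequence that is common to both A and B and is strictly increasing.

For each value that appears in both, track the longest common increasing run ending there.
The best achievable length is 2; one witness is 9, 10 (A-positions 2,12, B-positions 3,4).

2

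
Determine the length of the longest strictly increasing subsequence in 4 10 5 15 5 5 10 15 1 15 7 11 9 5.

4

Let dp[i] be the longest increasing subsequence ending at position i. Then dp = [1, 2, 2, 3, 2, 2, 3, 4, 1, 4, 3, 4, 4, 2].
The maximum is 4; one witness is 4, 5, 10, 15 at positions 1,3,7,8.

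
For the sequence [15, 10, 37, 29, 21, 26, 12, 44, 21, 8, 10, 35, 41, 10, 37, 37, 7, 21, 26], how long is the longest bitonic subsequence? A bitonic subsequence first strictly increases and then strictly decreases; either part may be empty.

7

Let inc[i] be the LIS ending at i and dec[i] the longest strictly decreasing subsequence starting at i. inc = [1, 1, 2, 2, 2, 3, 2, 4, 3, 1, 2, 4, 5, 2, 5, 5, 1, 3, 4], dec = [4, 3, 6, 5, 4, 4, 3, 4, 3, 2, 2, 3, 3, 2, 2, 2, 1, 1, 1].
max_i inc[i]+dec[i]−1 = 7, with one witness 15, 37, 29, 26, 21, 10, 7.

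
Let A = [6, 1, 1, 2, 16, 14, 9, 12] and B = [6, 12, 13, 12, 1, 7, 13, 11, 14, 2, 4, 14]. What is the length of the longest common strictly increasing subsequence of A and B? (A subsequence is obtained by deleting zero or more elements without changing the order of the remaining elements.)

For each value that appears in both, track the longest common increasing run ending there.
The best achievable length is 3; one witness is 1, 2, 14 (A-positions 2,4,6, B-positions 5,10,12).

3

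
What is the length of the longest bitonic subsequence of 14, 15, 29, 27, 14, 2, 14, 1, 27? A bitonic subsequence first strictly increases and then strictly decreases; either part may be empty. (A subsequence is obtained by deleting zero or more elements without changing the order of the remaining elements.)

7

Let inc[i] be the LIS ending at i and dec[i] the longest strictly decreasing subsequence starting at i. inc = [1, 2, 3, 3, 1, 1, 2, 1, 3], dec = [3, 4, 5, 4, 3, 2, 2, 1, 1].
max_i inc[i]+dec[i]−1 = 7, with one witness 14, 15, 29, 27, 14, 2, 1.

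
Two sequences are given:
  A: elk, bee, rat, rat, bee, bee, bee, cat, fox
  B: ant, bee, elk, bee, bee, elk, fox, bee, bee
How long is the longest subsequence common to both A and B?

Backtracking the LCS table gives one alignment: elk (A1,B3) → bee (A2,B4) → bee (A5,B5) → bee (A6,B8) → bee (A7,B9).
So the longest common subsequence has length 5.

5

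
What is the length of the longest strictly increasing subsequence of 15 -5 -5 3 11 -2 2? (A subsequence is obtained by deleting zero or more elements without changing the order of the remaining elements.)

3

One longest increasing subsequence is -5, 3, 11 (positions 2,4,5), of length 3; no longer one exists.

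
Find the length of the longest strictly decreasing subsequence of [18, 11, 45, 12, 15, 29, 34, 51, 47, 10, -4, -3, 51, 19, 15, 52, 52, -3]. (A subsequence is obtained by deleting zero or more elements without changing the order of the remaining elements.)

5

Let dp[i] be the longest decreasing subsequence ending at position i. Then dp = [1, 2, 1, 2, 2, 2, 2, 1, 2, 3, 4, 4, 1, 3, 4, 1, 1, 5].
The maximum is 5; one witness is 45, 29, 19, 15, -3 at positions 3,6,14,15,18.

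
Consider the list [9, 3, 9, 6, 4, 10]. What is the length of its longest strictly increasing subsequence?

One longest increasing subsequence is 3, 9, 10 (positions 2,3,6), of length 3; no longer one exists.

3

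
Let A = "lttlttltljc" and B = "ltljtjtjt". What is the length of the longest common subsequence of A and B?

Backtracking the LCS table gives one alignment: l (A1,B1) → t (A3,B2) → l (A4,B3) → t (A5,B5) → t (A6,B7) → t (A8,B9).
So the longest common subsequence has length 6.

6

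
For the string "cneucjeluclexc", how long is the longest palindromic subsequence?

One longest palindromic subsequence is celclec (positions 1,7,8,10,11,12,14); it reads the same forward and backward, and the interval DP gives dp[1][14] = 7.

7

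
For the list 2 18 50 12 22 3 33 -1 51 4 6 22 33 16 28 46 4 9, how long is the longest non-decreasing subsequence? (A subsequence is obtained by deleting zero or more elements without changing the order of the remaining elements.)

7

One longest non-decreasing subsequence is 2, 3, 4, 6, 22, 33, 46 (positions 1,6,10,11,12,13,16), of length 7; no longer one exists.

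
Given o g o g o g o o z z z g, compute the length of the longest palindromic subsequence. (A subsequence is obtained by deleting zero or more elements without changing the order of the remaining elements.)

7

One longest palindromic subsequence is googoog (positions 2,3,5,6,7,8,12); it reads the same forward and backward, and the interval DP gives dp[1][12] = 7.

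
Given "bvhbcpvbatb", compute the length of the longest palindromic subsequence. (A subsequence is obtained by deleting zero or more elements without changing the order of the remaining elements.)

One longest palindromic subsequence is bbvbb (positions 1,4,7,8,11); it reads the same forward and backward, and the interval DP gives dp[1][11] = 5.

5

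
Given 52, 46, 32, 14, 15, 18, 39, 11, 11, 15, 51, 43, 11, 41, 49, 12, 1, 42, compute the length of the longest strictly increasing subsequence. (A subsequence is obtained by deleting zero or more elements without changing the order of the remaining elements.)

6

One longest increasing subsequence is 14, 15, 18, 39, 43, 49 (positions 4,5,6,7,12,15), of length 6; no longer one exists.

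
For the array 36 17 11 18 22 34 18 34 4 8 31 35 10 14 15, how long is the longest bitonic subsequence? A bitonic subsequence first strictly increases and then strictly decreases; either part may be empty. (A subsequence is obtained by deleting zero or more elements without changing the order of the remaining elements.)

6

One longest bitonic subsequence is 17, 18, 22, 34, 31, 15 (positions 2,4,5,6,11,15): it rises to 34 then falls. Length 6 is optimal.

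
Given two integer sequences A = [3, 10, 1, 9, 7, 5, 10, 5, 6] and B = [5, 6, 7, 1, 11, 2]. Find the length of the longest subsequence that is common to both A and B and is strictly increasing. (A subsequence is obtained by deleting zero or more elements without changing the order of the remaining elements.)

For each value that appears in both, track the longest common increasing run ending there.
The best achievable length is 2; one witness is 5, 6 (A-positions 6,9, B-positions 1,2).

2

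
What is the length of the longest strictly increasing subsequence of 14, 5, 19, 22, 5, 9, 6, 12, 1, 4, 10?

Scanning left to right, the best length ending at each element is: 14→1, 5→1, 19→2, 22→3, 5→1, 9→2, 6→2, 12→3, 1→1, 4→2, 10→3.
So the longest increasing subsequence has length 3, e.g. 14, 19, 22.

3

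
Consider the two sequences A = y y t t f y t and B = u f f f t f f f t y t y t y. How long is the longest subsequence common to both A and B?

4

Backtracking the LCS table gives one alignment: y (A1,B10) → y (A2,B12) → t (A4,B13) → y (A6,B14).
So the longest common subsequence has length 4.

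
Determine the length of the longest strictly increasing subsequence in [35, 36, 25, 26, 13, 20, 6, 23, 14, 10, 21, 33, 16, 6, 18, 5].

Scanning left to right, the best length ending at each element is: 35→1, 36→2, 25→1, 26→2, 13→1, 20→2, 6→1, 23→3, 14→2, 10→2, 21→3, 33→4, 16→3, 6→1, 18→4, 5→1.
So the longest increasing subsequence has length 4, e.g. 13, 20, 23, 33.

4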